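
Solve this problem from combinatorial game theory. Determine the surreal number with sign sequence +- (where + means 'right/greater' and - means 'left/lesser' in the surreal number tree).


Sign expansion: +-
Rule: track bounds (lo, hi), initially (-inf, +inf). On '+', the current value becomes lo and we move to the simplest number in (value, hi): value + 1 if hi = +inf, otherwise the midpoint (value + hi)/2. On '-', the current value becomes hi and we move to value - 1 if lo = -inf, otherwise the midpoint (lo + value)/2.
Start at 0.
Step 1: sign = +, move right. Bounds: (0, +inf). Value = 1
Step 2: sign = -, move left. Bounds: (0, 1). Value = 1/2
The surreal number with sign expansion +- is 1/2.

1/2


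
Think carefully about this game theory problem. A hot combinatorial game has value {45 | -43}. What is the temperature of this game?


The game is {45 | -43}, a switch {a | b} with numbers a > b.
Cooling {a | b} by t gives {a - t | b + t}, which stops being hot when a - t = b + t, i.e. at t = (a - b)/2. So the temperature of a switch is (a - b)/2.
Temperature = (Left option - Right option) / 2
= (45 - (-43)) / 2
= 88 / 2
= 44

44


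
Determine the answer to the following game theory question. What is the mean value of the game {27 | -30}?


Game = {27 | -30}, a switch {a | b} with numbers a > b.
Its thermograph has left wall a - t and right wall b + t, which meet at t = (a - b)/2, where both equal (a + b)/2. So the mast (mean value) is at (a + b)/2.
Mean = (27 + (-30))/2 = -3/2 = -3/2

-3/2


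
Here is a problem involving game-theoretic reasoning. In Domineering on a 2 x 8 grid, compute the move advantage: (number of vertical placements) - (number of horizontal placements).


Board is 2 x 8 (rows x cols).
Left (vertical) placements: (rows-1) * cols = 1 * 8 = 8
Right (horizontal) placements: rows * (cols-1) = 2 * 7 = 14
Advantage = Left - Right = 8 - 14 = -6

-6


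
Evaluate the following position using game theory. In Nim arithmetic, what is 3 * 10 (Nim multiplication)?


Nim multiplication is bilinear over XOR: (u XOR v) * w = (u*w) XOR (v*w).
So we split each operand into its bit components and XOR the pairwise Nim products.
3 = 1 + 2 (as XOR of powers of 2).
10 = 2 + 8 (as XOR of powers of 2).
Using the standard Nim-product table on single bits:
  2*2 = 3,   2*4 = 8,   2*8 = 12,
  4*4 = 6,   4*8 = 11,  8*8 = 13,
and  1*x = x (identity), k*l = l*k (commutative).
Pairwise Nim products:
  1 * 2 = 2
  1 * 8 = 8
  2 * 2 = 3
  2 * 8 = 12
XOR them: 2 XOR 8 XOR 3 XOR 12 = 5.
Result: 3 * 10 = 5 (in Nim).

5


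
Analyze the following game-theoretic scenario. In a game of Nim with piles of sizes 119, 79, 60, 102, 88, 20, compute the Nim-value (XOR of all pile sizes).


We need the XOR (exclusive or) of all pile sizes.
After XOR-ing pile 1 (size 119): 0 XOR 119 = 119
After XOR-ing pile 2 (size 79): 119 XOR 79 = 56
After XOR-ing pile 3 (size 60): 56 XOR 60 = 4
After XOR-ing pile 4 (size 102): 4 XOR 102 = 98
After XOR-ing pile 5 (size 88): 98 XOR 88 = 58
After XOR-ing pile 6 (size 20): 58 XOR 20 = 46
The Nim-value of this position is 46.

46


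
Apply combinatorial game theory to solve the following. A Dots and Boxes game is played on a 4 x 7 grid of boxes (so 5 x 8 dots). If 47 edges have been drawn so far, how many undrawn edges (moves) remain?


Grid: 4 x 7 boxes, i.e. 5 rows and 8 columns of dots.
Horizontal edges: (rows + 1) * cols = 5 * 7 = 35
Vertical edges: rows * (cols + 1) = 4 * 8 = 32
Total edges: 35 + 32 = 67
Edges drawn: 47
Remaining: 67 - 47 = 20

20


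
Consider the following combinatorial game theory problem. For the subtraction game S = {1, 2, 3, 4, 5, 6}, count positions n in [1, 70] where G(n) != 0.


Subtraction set S = {1, 2, 3, 4, 5, 6}, so G(n) = n mod 7.
G(n) = 0 when n is a multiple of 7.
Multiples of 7 in [1, 70]: 10
N-positions (nonzero Grundy) = 70 - 10 = 60

60


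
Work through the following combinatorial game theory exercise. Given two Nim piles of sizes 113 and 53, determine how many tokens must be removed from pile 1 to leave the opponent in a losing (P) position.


Piles: 113 and 53
Current XOR: 113 XOR 53 = 68 (non-zero, so this is an N-position).
To make the XOR zero, we need to find a move that balances the piles.
For pile 1 (size 113): target = 113 XOR 68 = 53
We reduce pile 1 from 113 to 53.
Tokens removed: 113 - 53 = 60
Verification: 53 XOR 53 = 0

60


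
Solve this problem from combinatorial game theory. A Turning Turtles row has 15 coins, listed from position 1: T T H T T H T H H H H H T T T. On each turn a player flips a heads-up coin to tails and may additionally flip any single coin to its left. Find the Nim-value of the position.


Coins: T T H T T H T H H H H H T T T
Key fact: a single head at position k behaves exactly like a Nim heap of size k (turning it to T and optionally flipping a coin at j < k corresponds to moving the heap from k to j, or to 0), and heads combine as a disjunctive sum (two heads at the same place would cancel, matching j XOR j = 0). So the Nim-value is the XOR of the 1-indexed positions of the heads.
Face-up positions (1-indexed): [3, 6, 8, 9, 10, 11, 12]
XOR 0 with 3: 0 XOR 3 = 3
XOR 3 with 6: 3 XOR 6 = 5
XOR 5 with 8: 5 XOR 8 = 13
XOR 13 with 9: 13 XOR 9 = 4
XOR 4 with 10: 4 XOR 10 = 14
XOR 14 with 11: 14 XOR 11 = 5
XOR 5 with 12: 5 XOR 12 = 9
Nim-value = 9

9


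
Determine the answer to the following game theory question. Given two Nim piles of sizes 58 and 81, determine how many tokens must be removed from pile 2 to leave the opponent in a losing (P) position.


Piles: 58 and 81
Current XOR: 58 XOR 81 = 107 (non-zero, so this is an N-position).
To make the XOR zero, we need to find a move that balances the piles.
For pile 2 (size 81): target = 81 XOR 107 = 58
We reduce pile 2 from 81 to 58.
Tokens removed: 81 - 58 = 23
Verification: 58 XOR 58 = 0

23


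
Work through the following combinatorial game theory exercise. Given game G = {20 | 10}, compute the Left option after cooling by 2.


Original game: {20 | 10} (a switch {a | b} with a > b).
Cooling by t (for t below the temperature (a - b)/2 = 5) taxes each move by t: {a | b} cooled by t is {a - t | b + t}.
Cooling amount: t = 2
Cooled Left option: 20 - 2 = 18
Cooled Right option: 10 + 2 = 12
Cooled game: {18 | 12}
Left option = 18

18


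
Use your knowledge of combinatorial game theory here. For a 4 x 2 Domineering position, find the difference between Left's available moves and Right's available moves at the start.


Board is 4 x 2 (rows x cols).
Left (vertical) placements: (rows-1) * cols = 3 * 2 = 6
Right (horizontal) placements: rows * (cols-1) = 4 * 1 = 4
Advantage = Left - Right = 6 - 4 = 2

2


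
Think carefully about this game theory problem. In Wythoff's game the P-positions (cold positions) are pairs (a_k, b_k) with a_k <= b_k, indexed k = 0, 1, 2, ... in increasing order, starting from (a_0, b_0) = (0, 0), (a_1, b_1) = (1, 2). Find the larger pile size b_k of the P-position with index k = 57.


By Wythoff's theorem, a_k = floor(k * phi) and b_k = floor(k * phi^2) = a_k + k, where phi = (1 + sqrt(5))/2 is the golden ratio.
phi = (1 + sqrt(5))/2 = 1.618034
phi^2 = phi + 1 = 2.618034
k = 57
k * phi^2 = 57 * 2.618034 = 149.227937
b_57 = floor(k * phi^2) = 149 (check: a_57 + k = 92 + 57 = 149)

149


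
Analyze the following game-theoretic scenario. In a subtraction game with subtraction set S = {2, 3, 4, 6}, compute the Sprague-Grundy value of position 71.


The subtraction set is S = {2, 3, 4, 6}.
G(k) = mex{ G(k - s) : s in S, s <= k }. We compute iteratively: G(0) = 0.
G(1) = mex({}) = 0
G(2) = mex({0}) = 1
G(3) = mex({0}) = 1
G(4) = mex({0, 1}) = 2
G(5) = mex({0, 1}) = 2
G(6) = mex({0, 1, 2}) = 3
G(7) = mex({0, 1, 2}) = 3
G(8) = mex({1, 2, 3}) = 0
G(9) = mex({1, 2, 3}) = 0
G(10) = mex({0, 2, 3}) = 1
G(11) = mex({0, 2, 3}) = 1
G(12) = mex({0, 1, 3}) = 2
G(13) = mex({0, 1, 3}) = 2
Observe that G(8)..G(13) = 0, 0, 1, 1, 2, 2 repeats G(0)..G(5) = 0, 0, 1, 1, 2, 2.
For k >= max(S) = 6, G(k) is determined by the previous 6 values G(k-6)..G(k-1); a window of 6 consecutive values has recurred shifted by 8, so by induction G(k + 8) = G(k) for all k >= 0: the sequence is periodic from the start with period 8.
One period: G(0..7) = 0, 0, 1, 1, 2, 2, 3, 3.
71 mod 8 = 7, so G(71) = G(7) = 3.

3


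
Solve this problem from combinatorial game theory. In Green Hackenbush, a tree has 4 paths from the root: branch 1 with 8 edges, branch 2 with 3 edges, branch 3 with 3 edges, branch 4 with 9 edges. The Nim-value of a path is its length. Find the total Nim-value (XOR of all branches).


The tree has 4 branches from the ground vertex.
In Green Hackenbush, the Nim-value of a simple path of length k is k.
Branch 1: length 8, Nim-value = 8
Branch 2: length 3, Nim-value = 3
Branch 3: length 3, Nim-value = 3
Branch 4: length 9, Nim-value = 9
Total Nim-value = XOR of all branch values:
0 XOR 8 = 8
8 XOR 3 = 11
11 XOR 3 = 8
8 XOR 9 = 1
Nim-value of the tree = 1

1


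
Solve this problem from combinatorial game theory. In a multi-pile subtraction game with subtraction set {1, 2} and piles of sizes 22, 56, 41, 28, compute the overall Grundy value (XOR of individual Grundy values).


Subtraction set: {1, 2}
For this subtraction set, G(n) = n mod 3 (period = max + 1 = 3).
Pile 1 (size 22): G(22) = 22 mod 3 = 1
Pile 2 (size 56): G(56) = 56 mod 3 = 2
Pile 3 (size 41): G(41) = 41 mod 3 = 2
Pile 4 (size 28): G(28) = 28 mod 3 = 1
Total Grundy value = XOR of all: 1 XOR 2 XOR 2 XOR 1 = 0

0


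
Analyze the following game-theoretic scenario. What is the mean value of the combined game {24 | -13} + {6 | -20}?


G1 = {24 | -13}, G2 = {6 | -20}
Each is a switch {a | b} with numbers a > b; its mean value is (a + b)/2, and mean value is additive over game sums: m(G1 + G2) = m(G1) + m(G2).
Mean of G1 = (24 + (-13))/2 = 11/2 = 11/2
Mean of G2 = (6 + (-20))/2 = -14/2 = -7
Mean of G1 + G2 = 11/2 + -7 = -3/2

-3/2


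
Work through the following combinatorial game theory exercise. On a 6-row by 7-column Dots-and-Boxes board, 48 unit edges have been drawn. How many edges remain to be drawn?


Grid: 6 x 7 boxes, i.e. 7 rows and 8 columns of dots.
Horizontal edges: (rows + 1) * cols = 7 * 7 = 49
Vertical edges: rows * (cols + 1) = 6 * 8 = 48
Total edges: 49 + 48 = 97
Edges drawn: 48
Remaining: 97 - 48 = 49

49


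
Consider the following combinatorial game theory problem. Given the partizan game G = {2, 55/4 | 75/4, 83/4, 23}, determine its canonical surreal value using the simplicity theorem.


Left options: {2, 55/4}, max = 55/4
Right options: {75/4, 83/4, 23}, min = 75/4
All options are numbers and max(Left) < min(Right), so by the simplicity theorem the value is the simplest (earliest-born) number strictly between 55/4 and 75/4.
Integers 14 through 18 all lie strictly between 55/4 and 75/4.
Among integers, the simplest (lowest birthday = smallest |n|; 0 is born on day 0, +-n on day n) is 14.
No non-integer in the interval can be simpler: if x is a non-integer in the interval, then floor(x) or ceil(x) also lies in the interval (the interval contains an integer), and both are proper prefixes of x's sign expansion, i.e. born earlier. So the game value is 14.
Game value = 14

14


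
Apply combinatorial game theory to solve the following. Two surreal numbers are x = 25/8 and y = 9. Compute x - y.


x = 25/8, y = 9
Converting to common denominator: 8
x = 25/8, y = 72/8
x - y = 25/8 - 9 = -47/8

-47/8


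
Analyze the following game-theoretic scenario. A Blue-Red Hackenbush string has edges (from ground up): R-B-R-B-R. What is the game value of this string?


Edges (from ground): R-B-R-B-R
By Berlekamp's sign-expansion rule, a Blue-Red Hackenbush stalk has the value of the surreal number whose sign sequence is the edge sequence with B -> + and R -> -.
Sign sequence: -+-+-
Trace the sign expansion in the surreal number tree, starting from 0:
Edge 1: R (sign -) -> bounds (-inf, 0), value = -1
Edge 2: B (sign +) -> bounds (-1, 0), value = -1/2
Edge 3: R (sign -) -> bounds (-1, -1/2), value = -3/4
Edge 4: B (sign +) -> bounds (-3/4, -1/2), value = -5/8
Edge 5: R (sign -) -> bounds (-3/4, -5/8), value = -11/16
Game value = -11/16

-11/16


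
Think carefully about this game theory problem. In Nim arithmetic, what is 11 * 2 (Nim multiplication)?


Nim multiplication is bilinear over XOR: (u XOR v) * w = (u*w) XOR (v*w).
So we split each operand into its bit components and XOR the pairwise Nim products.
11 = 1 + 2 + 8 (as XOR of powers of 2).
2 = 2 (as XOR of powers of 2).
Using the standard Nim-product table on single bits:
  2*2 = 3,   2*4 = 8,   2*8 = 12,
  4*4 = 6,   4*8 = 11,  8*8 = 13,
and  1*x = x (identity), k*l = l*k (commutative).
Pairwise Nim products:
  1 * 2 = 2
  2 * 2 = 3
  8 * 2 = 12
XOR them: 2 XOR 3 XOR 12 = 13.
Result: 11 * 2 = 13 (in Nim).

13


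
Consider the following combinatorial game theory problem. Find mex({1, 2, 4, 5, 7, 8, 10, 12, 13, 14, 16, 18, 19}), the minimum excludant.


Set = {1, 2, 4, 5, 7, 8, 10, 12, 13, 14, 16, 18, 19}
0 is NOT in the set. This is the mex.
mex = 0

0


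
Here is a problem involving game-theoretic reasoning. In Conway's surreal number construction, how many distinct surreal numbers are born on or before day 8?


Day 0: {|} = 0 is born. Count = 1.
Day n: the number of surreal numbers born by day n is 2^(n+1) - 1.
By day 0: 2^1 - 1 = 1
By day 1: 2^2 - 1 = 3
By day 2: 2^3 - 1 = 7
By day 3: 2^4 - 1 = 15
By day 4: 2^5 - 1 = 31
By day 5: 2^6 - 1 = 63
By day 6: 2^7 - 1 = 127
By day 7: 2^8 - 1 = 255
By day 8: 2^9 - 1 = 511
By day 8: 511 surreal numbers.

511


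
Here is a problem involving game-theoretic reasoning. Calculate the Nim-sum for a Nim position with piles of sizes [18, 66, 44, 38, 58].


We need the XOR (exclusive or) of all pile sizes.
After XOR-ing pile 1 (size 18): 0 XOR 18 = 18
After XOR-ing pile 2 (size 66): 18 XOR 66 = 80
After XOR-ing pile 3 (size 44): 80 XOR 44 = 124
After XOR-ing pile 4 (size 38): 124 XOR 38 = 90
After XOR-ing pile 5 (size 58): 90 XOR 58 = 96
The Nim-value of this position is 96.

96


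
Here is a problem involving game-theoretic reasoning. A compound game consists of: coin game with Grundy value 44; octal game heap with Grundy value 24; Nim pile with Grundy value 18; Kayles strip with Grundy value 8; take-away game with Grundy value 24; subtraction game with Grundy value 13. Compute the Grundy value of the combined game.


By the Sprague-Grundy theorem, the Grundy value of a sum of games is the XOR of individual Grundy values.
coin game: Grundy value = 44. Running XOR: 0 XOR 44 = 44
octal game heap: Grundy value = 24. Running XOR: 44 XOR 24 = 52
Nim pile: Grundy value = 18. Running XOR: 52 XOR 18 = 38
Kayles strip: Grundy value = 8. Running XOR: 38 XOR 8 = 46
take-away game: Grundy value = 24. Running XOR: 46 XOR 24 = 54
subtraction game: Grundy value = 13. Running XOR: 54 XOR 13 = 59
The combined Grundy value is 59.

59


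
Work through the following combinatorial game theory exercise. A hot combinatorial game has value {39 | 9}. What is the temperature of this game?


The game is {39 | 9}, a switch {a | b} with numbers a > b.
Cooling {a | b} by t gives {a - t | b + t}, which stops being hot when a - t = b + t, i.e. at t = (a - b)/2. So the temperature of a switch is (a - b)/2.
Temperature = (Left option - Right option) / 2
= (39 - (9)) / 2
= 30 / 2
= 15

15


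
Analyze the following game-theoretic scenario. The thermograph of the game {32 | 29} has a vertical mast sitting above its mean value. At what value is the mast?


Game = {32 | 29}, a switch {a | b} with numbers a > b.
Its thermograph has left wall a - t and right wall b + t, which meet at t = (a - b)/2, where both equal (a + b)/2. So the mast (mean value) is at (a + b)/2.
Mean = (32 + (29))/2 = 61/2 = 61/2

61/2


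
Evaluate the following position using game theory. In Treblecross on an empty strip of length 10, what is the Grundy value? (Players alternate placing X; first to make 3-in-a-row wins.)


Treblecross: place X on empty cells; 3-in-a-row wins.
Playing within two cells of an existing X lets the opponent win at once, so sensible play treats the cells i-2..i+2 around each X as dead. The player left with no safe cell loses, so this is a normal-play take-away game on strips of safe cells.
Placing X at cell i (0-indexed) of a strip of k safe cells leaves independent strips of sizes max(0, i-2) and max(0, k-i-3). Hence G(k) = mex{ G(max(0,i-2)) XOR G(max(0,k-i-3)) : 0 <= i < k }, with G(0) = 0.
G(1): splits (0,0):0^0=0 -> mex({0}) = 1
G(2): splits (0,0):0^0=0 -> mex({0}) = 1
G(3): splits (0,0):0^0=0 -> mex({0}) = 1
G(4): splits (0,1):0^1=1 (0,0):0^0=0 -> mex({0, 1}) = 2
G(5): splits (0,2):0^1=1 (0,1):0^1=1 (0,0):0^0=0 -> mex({0, 1}) = 2
G(6) = mex({1}) = 0
G(7) = mex({0, 1, 2}) = 3
G(8) = mex({0, 1, 2}) = 3
G(9) = mex({0, 2}) = 1
G(10) = mex({0, 2, 3}) = 1
Therefore G(10) = 1.

1


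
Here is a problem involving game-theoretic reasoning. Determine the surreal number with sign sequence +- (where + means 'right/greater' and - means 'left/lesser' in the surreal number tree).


Sign expansion: +-
Rule: track bounds (lo, hi), initially (-inf, +inf). On '+', the current value becomes lo and we move to the simplest number in (value, hi): value + 1 if hi = +inf, otherwise the midpoint (value + hi)/2. On '-', the current value becomes hi and we move to value - 1 if lo = -inf, otherwise the midpoint (lo + value)/2.
Start at 0.
Step 1: sign = +, move right. Bounds: (0, +inf). Value = 1
Step 2: sign = -, move left. Bounds: (0, 1). Value = 1/2
The surreal number with sign expansion +- is 1/2.

1/2


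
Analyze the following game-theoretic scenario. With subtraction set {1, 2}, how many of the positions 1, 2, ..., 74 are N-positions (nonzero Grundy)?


Subtraction set S = {1, 2}, so G(n) = n mod 3.
G(n) = 0 when n is a multiple of 3.
Multiples of 3 in [1, 74]: 24
N-positions (nonzero Grundy) = 74 - 24 = 50

50


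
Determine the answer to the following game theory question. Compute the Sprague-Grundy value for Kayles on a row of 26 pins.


Kayles: a move removes 1 or 2 adjacent pins from a contiguous row.
Removing pins from a row of k leaves two independent rows (a, b) with a + b = k - 1 (one pin) or a + b = k - 2 (two pins); an end removal gives a = 0.
By Sprague-Grundy, G(k) = mex{ G(a) XOR G(b) } over all these splits. G(0) = 0.
G(1): splits (0,0):0^0=0 -> mex({0}) = 1
G(2): splits (0,1):0^1=1 (0,0):0^0=0 -> mex({0, 1}) = 2
G(3): splits (0,2):0^2=2 (1,1):1^1=0 (0,1):0^1=1 -> mex({0, 1, 2}) = 3
G(4): splits (0,3):0^3=3 (1,2):1^2=3 (0,2):0^2=2 (1,1):1^1=0 -> mex({0, 2, 3}) = 1
G(5): splits (0,4):0^1=1 (1,3):1^3=2 (2,2):2^2=0 (0,3):0^3=3 (1,2):1^2=3 -> mex({0, 1, 2, 3}) = 4
G(6) = mex({0, 1, 2, 4}) = 3
G(7) = mex({0, 1, 3, 4, 5}) = 2
G(8) = mex({0, 2, 3, 5, 6}) = 1
G(9) = mex({0, 1, 2, 3, 6, 7}) = 4
G(10) = mex({0, 1, 3, 4, 5, 7}) = 2
G(11) = mex({0, 1, 2, 3, 4, 5}) = 6
G(12) = mex({0, 1, 2, 3, 5, 6, 7}) = 4
G(13) = mex({0, 2, 3, 4, 6, 7}) = 1
G(14) = mex({0, 1, 4, 5, 6, 7}) = 2
G(15) = mex({0, 1, 2, 3, 4, 5, 6}) = 7
G(16) = mex({0, 2, 3, 5, 6, 7}) = 1
G(17) = mex({0, 1, 2, 3, 5, 6, 7}) = 4
G(18) = mex({0, 1, 2, 4, 5, 6}) = 3
G(19) = mex({0, 1, 3, 4, 5, 7}) = 2
G(20) = mex({0, 2, 3, 4, 5, 6, 7}) = 1
G(21) = mex({0, 1, 2, 3, 5, 6, 7}) = 4
G(22) = mex({0, 1, 2, 3, 4, 5, 7}) = 6
G(23) = mex({0, 1, 2, 3, 4, 5, 6}) = 7
G(24) = mex({0, 1, 2, 3, 5, 6, 7}) = 4
G(25) = mex({0, 2, 3, 4, 6, 7}) = 1
G(26) = mex({0, 1, 3, 4, 5, 6, 7}) = 2
Therefore G(26) = 2.

2


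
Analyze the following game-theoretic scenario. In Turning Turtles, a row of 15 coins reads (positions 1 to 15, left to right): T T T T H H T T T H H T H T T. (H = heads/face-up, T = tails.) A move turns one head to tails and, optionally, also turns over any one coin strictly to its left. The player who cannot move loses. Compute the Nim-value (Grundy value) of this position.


Coins: T T T T H H T T T H H T H T T
Key fact: a single head at position k behaves exactly like a Nim heap of size k (turning it to T and optionally flipping a coin at j < k corresponds to moving the heap from k to j, or to 0), and heads combine as a disjunctive sum (two heads at the same place would cancel, matching j XOR j = 0). So the Nim-value is the XOR of the 1-indexed positions of the heads.
Face-up positions (1-indexed): [5, 6, 10, 11, 13]
XOR 0 with 5: 0 XOR 5 = 5
XOR 5 with 6: 5 XOR 6 = 3
XOR 3 with 10: 3 XOR 10 = 9
XOR 9 with 11: 9 XOR 11 = 2
XOR 2 with 13: 2 XOR 13 = 15
Nim-value = 15

15


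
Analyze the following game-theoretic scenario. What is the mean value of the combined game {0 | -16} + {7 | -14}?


G1 = {0 | -16}, G2 = {7 | -14}
Each is a switch {a | b} with numbers a > b; its mean value is (a + b)/2, and mean value is additive over game sums: m(G1 + G2) = m(G1) + m(G2).
Mean of G1 = (0 + (-16))/2 = -16/2 = -8
Mean of G2 = (7 + (-14))/2 = -7/2 = -7/2
Mean of G1 + G2 = -8 + -7/2 = -23/2

-23/2


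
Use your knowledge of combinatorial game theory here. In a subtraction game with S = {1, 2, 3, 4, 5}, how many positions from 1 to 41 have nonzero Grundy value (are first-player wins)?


Subtraction set S = {1, 2, 3, 4, 5}, so G(n) = n mod 6.
G(n) = 0 when n is a multiple of 6.
Multiples of 6 in [1, 41]: 6
N-positions (nonzero Grundy) = 41 - 6 = 35

35


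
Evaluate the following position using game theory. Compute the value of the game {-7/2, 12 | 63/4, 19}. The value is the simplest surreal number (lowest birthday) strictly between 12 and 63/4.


Left options: {-7/2, 12}, max = 12
Right options: {63/4, 19}, min = 63/4
All options are numbers and max(Left) < min(Right), so by the simplicity theorem the value is the simplest (earliest-born) number strictly between 12 and 63/4.
Integers 13 through 15 all lie strictly between 12 and 63/4.
Among integers, the simplest (lowest birthday = smallest |n|; 0 is born on day 0, +-n on day n) is 13.
No non-integer in the interval can be simpler: if x is a non-integer in the interval, then floor(x) or ceil(x) also lies in the interval (the interval contains an integer), and both are proper prefixes of x's sign expansion, i.e. born earlier. So the game value is 13.
Game value = 13

13


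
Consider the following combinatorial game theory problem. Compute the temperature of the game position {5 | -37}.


The game is {5 | -37}, a switch {a | b} with numbers a > b.
Cooling {a | b} by t gives {a - t | b + t}, which stops being hot when a - t = b + t, i.e. at t = (a - b)/2. So the temperature of a switch is (a - b)/2.
Temperature = (Left option - Right option) / 2
= (5 - (-37)) / 2
= 42 / 2
= 21

21


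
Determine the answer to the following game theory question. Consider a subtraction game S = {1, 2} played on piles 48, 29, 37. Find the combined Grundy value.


Subtraction set: {1, 2}
For this subtraction set, G(n) = n mod 3 (period = max + 1 = 3).
Pile 1 (size 48): G(48) = 48 mod 3 = 0
Pile 2 (size 29): G(29) = 29 mod 3 = 2
Pile 3 (size 37): G(37) = 37 mod 3 = 1
Total Grundy value = XOR of all: 0 XOR 2 XOR 1 = 3

3


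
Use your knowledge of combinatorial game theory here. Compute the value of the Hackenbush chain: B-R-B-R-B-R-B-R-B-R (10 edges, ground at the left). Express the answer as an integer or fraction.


Edges (from ground): B-R-B-R-B-R-B-R-B-R
By Berlekamp's sign-expansion rule, a Blue-Red Hackenbush stalk has the value of the surreal number whose sign sequence is the edge sequence with B -> + and R -> -.
Sign sequence: +-+-+-+-+-
Trace the sign expansion in the surreal number tree, starting from 0:
Edge 1: B (sign +) -> bounds (0, +inf), value = 1
Edge 2: R (sign -) -> bounds (0, 1), value = 1/2
Edge 3: B (sign +) -> bounds (1/2, 1), value = 3/4
Edge 4: R (sign -) -> bounds (1/2, 3/4), value = 5/8
Edge 5: B (sign +) -> bounds (5/8, 3/4), value = 11/16
Edge 6: R (sign -) -> bounds (5/8, 11/16), value = 21/32
Edge 7: B (sign +) -> bounds (21/32, 11/16), value = 43/64
Edge 8: R (sign -) -> bounds (21/32, 43/64), value = 85/128
Edge 9: B (sign +) -> bounds (85/128, 43/64), value = 171/256
Edge 10: R (sign -) -> bounds (85/128, 171/256), value = 341/512
Game value = 341/512

341/512


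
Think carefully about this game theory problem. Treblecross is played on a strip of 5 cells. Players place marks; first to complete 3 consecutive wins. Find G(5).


Treblecross: place X on empty cells; 3-in-a-row wins.
Playing within two cells of an existing X lets the opponent win at once, so sensible play treats the cells i-2..i+2 around each X as dead. The player left with no safe cell loses, so this is a normal-play take-away game on strips of safe cells.
Placing X at cell i (0-indexed) of a strip of k safe cells leaves independent strips of sizes max(0, i-2) and max(0, k-i-3). Hence G(k) = mex{ G(max(0,i-2)) XOR G(max(0,k-i-3)) : 0 <= i < k }, with G(0) = 0.
G(1): splits (0,0):0^0=0 -> mex({0}) = 1
G(2): splits (0,0):0^0=0 -> mex({0}) = 1
G(3): splits (0,0):0^0=0 -> mex({0}) = 1
G(4): splits (0,1):0^1=1 (0,0):0^0=0 -> mex({0, 1}) = 2
G(5): splits (0,2):0^1=1 (0,1):0^1=1 (0,0):0^0=0 -> mex({0, 1}) = 2
Therefore G(5) = 2.

2


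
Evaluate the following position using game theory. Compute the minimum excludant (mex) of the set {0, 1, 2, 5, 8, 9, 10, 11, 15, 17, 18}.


Set = {0, 1, 2, 5, 8, 9, 10, 11, 15, 17, 18}
0 is in the set.
1 is in the set.
2 is in the set.
3 is NOT in the set. This is the mex.
mex = 3

3


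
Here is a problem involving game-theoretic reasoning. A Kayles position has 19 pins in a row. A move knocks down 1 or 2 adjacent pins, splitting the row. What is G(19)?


Kayles: a move removes 1 or 2 adjacent pins from a contiguous row.
Removing pins from a row of k leaves two independent rows (a, b) with a + b = k - 1 (one pin) or a + b = k - 2 (two pins); an end removal gives a = 0.
By Sprague-Grundy, G(k) = mex{ G(a) XOR G(b) } over all these splits. G(0) = 0.
G(1): splits (0,0):0^0=0 -> mex({0}) = 1
G(2): splits (0,1):0^1=1 (0,0):0^0=0 -> mex({0, 1}) = 2
G(3): splits (0,2):0^2=2 (1,1):1^1=0 (0,1):0^1=1 -> mex({0, 1, 2}) = 3
G(4): splits (0,3):0^3=3 (1,2):1^2=3 (0,2):0^2=2 (1,1):1^1=0 -> mex({0, 2, 3}) = 1
G(5): splits (0,4):0^1=1 (1,3):1^3=2 (2,2):2^2=0 (0,3):0^3=3 (1,2):1^2=3 -> mex({0, 1, 2, 3}) = 4
G(6) = mex({0, 1, 2, 4}) = 3
G(7) = mex({0, 1, 3, 4, 5}) = 2
G(8) = mex({0, 2, 3, 5, 6}) = 1
G(9) = mex({0, 1, 2, 3, 6, 7}) = 4
G(10) = mex({0, 1, 3, 4, 5, 7}) = 2
G(11) = mex({0, 1, 2, 3, 4, 5}) = 6
G(12) = mex({0, 1, 2, 3, 5, 6, 7}) = 4
G(13) = mex({0, 2, 3, 4, 6, 7}) = 1
G(14) = mex({0, 1, 4, 5, 6, 7}) = 2
G(15) = mex({0, 1, 2, 3, 4, 5, 6}) = 7
G(16) = mex({0, 2, 3, 5, 6, 7}) = 1
G(17) = mex({0, 1, 2, 3, 5, 6, 7}) = 4
G(18) = mex({0, 1, 2, 4, 5, 6}) = 3
G(19) = mex({0, 1, 3, 4, 5, 7}) = 2
Therefore G(19) = 2.

2


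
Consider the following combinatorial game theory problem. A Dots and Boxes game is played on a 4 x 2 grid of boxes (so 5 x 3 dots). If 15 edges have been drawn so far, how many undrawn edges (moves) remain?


Grid: 4 x 2 boxes, i.e. 5 rows and 3 columns of dots.
Horizontal edges: (rows + 1) * cols = 5 * 2 = 10
Vertical edges: rows * (cols + 1) = 4 * 3 = 12
Total edges: 10 + 12 = 22
Edges drawn: 15
Remaining: 22 - 15 = 7

7


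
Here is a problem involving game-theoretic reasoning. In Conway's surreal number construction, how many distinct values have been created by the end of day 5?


Day 0: {|} = 0 is born. Count = 1.
Day n: the number of surreal numbers born by day n is 2^(n+1) - 1.
By day 0: 2^1 - 1 = 1
By day 1: 2^2 - 1 = 3
By day 2: 2^3 - 1 = 7
By day 3: 2^4 - 1 = 15
By day 4: 2^5 - 1 = 31
By day 5: 2^6 - 1 = 63
By day 5: 63 surreal numbers.

63


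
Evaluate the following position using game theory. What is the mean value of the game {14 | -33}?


Game = {14 | -33}, a switch {a | b} with numbers a > b.
Its thermograph has left wall a - t and right wall b + t, which meet at t = (a - b)/2, where both equal (a + b)/2. So the mast (mean value) is at (a + b)/2.
Mean = (14 + (-33))/2 = -19/2 = -19/2

-19/2


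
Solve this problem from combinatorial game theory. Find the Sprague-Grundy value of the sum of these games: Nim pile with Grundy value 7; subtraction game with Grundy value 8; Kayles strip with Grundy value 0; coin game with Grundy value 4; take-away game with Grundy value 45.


By the Sprague-Grundy theorem, the Grundy value of a sum of games is the XOR of individual Grundy values.
Nim pile: Grundy value = 7. Running XOR: 0 XOR 7 = 7
subtraction game: Grundy value = 8. Running XOR: 7 XOR 8 = 15
Kayles strip: Grundy value = 0. Running XOR: 15 XOR 0 = 15
coin game: Grundy value = 4. Running XOR: 15 XOR 4 = 11
take-away game: Grundy value = 45. Running XOR: 11 XOR 45 = 38
The combined Grundy value is 38.

38


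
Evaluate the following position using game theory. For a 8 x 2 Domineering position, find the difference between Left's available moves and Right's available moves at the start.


Board is 8 x 2 (rows x cols).
Left (vertical) placements: (rows-1) * cols = 7 * 2 = 14
Right (horizontal) placements: rows * (cols-1) = 8 * 1 = 8
Advantage = Left - Right = 14 - 8 = 6

6


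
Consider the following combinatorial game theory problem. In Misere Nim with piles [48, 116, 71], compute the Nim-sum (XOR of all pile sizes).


We need the XOR (exclusive or) of all pile sizes.
After XOR-ing pile 1 (size 48): 0 XOR 48 = 48
After XOR-ing pile 2 (size 116): 48 XOR 116 = 68
After XOR-ing pile 3 (size 71): 68 XOR 71 = 3
The Nim-value of this position is 3.

3


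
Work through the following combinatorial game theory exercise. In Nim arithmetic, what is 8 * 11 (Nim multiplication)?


Nim multiplication is bilinear over XOR: (u XOR v) * w = (u*w) XOR (v*w).
So we split each operand into its bit components and XOR the pairwise Nim products.
8 = 8 (as XOR of powers of 2).
11 = 1 + 2 + 8 (as XOR of powers of 2).
Using the standard Nim-product table on single bits:
  2*2 = 3,   2*4 = 8,   2*8 = 12,
  4*4 = 6,   4*8 = 11,  8*8 = 13,
and  1*x = x (identity), k*l = l*k (commutative).
Pairwise Nim products:
  8 * 1 = 8
  8 * 2 = 12
  8 * 8 = 13
XOR them: 8 XOR 12 XOR 13 = 9.
Result: 8 * 11 = 9 (in Nim).

9


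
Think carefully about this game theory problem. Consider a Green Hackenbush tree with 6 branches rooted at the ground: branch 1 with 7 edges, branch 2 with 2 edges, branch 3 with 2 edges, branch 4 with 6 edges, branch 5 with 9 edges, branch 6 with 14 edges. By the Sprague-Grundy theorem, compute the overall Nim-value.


The tree has 6 branches from the ground vertex.
In Green Hackenbush, the Nim-value of a simple path of length k is k.
Branch 1: length 7, Nim-value = 7
Branch 2: length 2, Nim-value = 2
Branch 3: length 2, Nim-value = 2
Branch 4: length 6, Nim-value = 6
Branch 5: length 9, Nim-value = 9
Branch 6: length 14, Nim-value = 14
Total Nim-value = XOR of all branch values:
0 XOR 7 = 7
7 XOR 2 = 5
5 XOR 2 = 7
7 XOR 6 = 1
1 XOR 9 = 8
8 XOR 14 = 6
Nim-value of the tree = 6

6


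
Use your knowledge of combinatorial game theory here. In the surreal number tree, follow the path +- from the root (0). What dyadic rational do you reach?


Sign expansion: +-
Rule: track bounds (lo, hi), initially (-inf, +inf). On '+', the current value becomes lo and we move to the simplest number in (value, hi): value + 1 if hi = +inf, otherwise the midpoint (value + hi)/2. On '-', the current value becomes hi and we move to value - 1 if lo = -inf, otherwise the midpoint (lo + value)/2.
Start at 0.
Step 1: sign = +, move right. Bounds: (0, +inf). Value = 1
Step 2: sign = -, move left. Bounds: (0, 1). Value = 1/2
The surreal number with sign expansion +- is 1/2.

1/2


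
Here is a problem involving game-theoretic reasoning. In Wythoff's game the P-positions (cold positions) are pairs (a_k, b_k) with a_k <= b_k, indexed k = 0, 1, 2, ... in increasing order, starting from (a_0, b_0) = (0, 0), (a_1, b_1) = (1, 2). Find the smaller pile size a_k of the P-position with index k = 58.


By Wythoff's theorem, a_k = floor(k * phi) and b_k = floor(k * phi^2) = a_k + k, where phi = (1 + sqrt(5))/2 is the golden ratio.
phi = (1 + sqrt(5))/2 = 1.618034
k = 58
k * phi = 58 * 1.618034 = 93.845971
a_58 = floor(k * phi) = 93

93


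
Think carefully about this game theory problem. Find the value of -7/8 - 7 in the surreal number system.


x = -7/8, y = 7
Converting to common denominator: 8
x = -7/8, y = 56/8
x - y = -7/8 - 7 = -63/8

-63/8


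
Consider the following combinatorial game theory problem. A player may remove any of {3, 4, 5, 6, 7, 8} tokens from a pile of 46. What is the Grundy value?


The subtraction set is S = {3, 4, 5, 6, 7, 8}.
G(k) = mex{ G(k - s) : s in S, s <= k }. We compute iteratively: G(0) = 0.
G(1) = mex({}) = 0
G(2) = mex({}) = 0
G(3) = mex({0}) = 1
G(4) = mex({0}) = 1
G(5) = mex({0}) = 1
G(6) = mex({0, 1}) = 2
G(7) = mex({0, 1}) = 2
G(8) = mex({0, 1}) = 2
G(9) = mex({0, 1, 2}) = 3
G(10) = mex({0, 1, 2}) = 3
G(11) = mex({1, 2}) = 0
G(12) = mex({1, 2, 3}) = 0
G(13) = mex({1, 2, 3}) = 0
G(14) = mex({0, 2, 3}) = 1
G(15) = mex({0, 2, 3}) = 1
G(16) = mex({0, 2, 3}) = 1
G(17) = mex({0, 1, 3}) = 2
G(18) = mex({0, 1, 3}) = 2
Observe that G(11)..G(18) = 0, 0, 0, 1, 1, 1, 2, 2 repeats G(0)..G(7) = 0, 0, 0, 1, 1, 1, 2, 2.
For k >= max(S) = 8, G(k) is determined by the previous 8 values G(k-8)..G(k-1); a window of 8 consecutive values has recurred shifted by 11, so by induction G(k + 11) = G(k) for all k >= 0: the sequence is periodic from the start with period 11.
One period: G(0..10) = 0, 0, 0, 1, 1, 1, 2, 2, 2, 3, 3.
46 mod 11 = 2, so G(46) = G(2) = 0.

0


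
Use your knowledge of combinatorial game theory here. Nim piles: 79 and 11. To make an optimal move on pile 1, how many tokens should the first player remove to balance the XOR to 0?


Piles: 79 and 11
Current XOR: 79 XOR 11 = 68 (non-zero, so this is an N-position).
To make the XOR zero, we need to find a move that balances the piles.
For pile 1 (size 79): target = 79 XOR 68 = 11
We reduce pile 1 from 79 to 11.
Tokens removed: 79 - 11 = 68
Verification: 11 XOR 11 = 0

68


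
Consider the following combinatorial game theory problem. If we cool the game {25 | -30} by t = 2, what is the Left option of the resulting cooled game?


Original game: {25 | -30} (a switch {a | b} with a > b).
Cooling by t (for t below the temperature (a - b)/2 = 55/2) taxes each move by t: {a | b} cooled by t is {a - t | b + t}.
Cooling amount: t = 2
Cooled Left option: 25 - 2 = 23
Cooled Right option: -30 + 2 = -28
Cooled game: {23 | -28}
Left option = 23

23


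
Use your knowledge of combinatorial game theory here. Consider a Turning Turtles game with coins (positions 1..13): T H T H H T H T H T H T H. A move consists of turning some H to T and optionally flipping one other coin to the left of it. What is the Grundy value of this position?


Coins: T H T H H T H T H T H T H
Key fact: a single head at position k behaves exactly like a Nim heap of size k (turning it to T and optionally flipping a coin at j < k corresponds to moving the heap from k to j, or to 0), and heads combine as a disjunctive sum (two heads at the same place would cancel, matching j XOR j = 0). So the Nim-value is the XOR of the 1-indexed positions of the heads.
Face-up positions (1-indexed): [2, 4, 5, 7, 9, 11, 13]
XOR 0 with 2: 0 XOR 2 = 2
XOR 2 with 4: 2 XOR 4 = 6
XOR 6 with 5: 6 XOR 5 = 3
XOR 3 with 7: 3 XOR 7 = 4
XOR 4 with 9: 4 XOR 9 = 13
XOR 13 with 11: 13 XOR 11 = 6
XOR 6 with 13: 6 XOR 13 = 11
Nim-value = 11

11


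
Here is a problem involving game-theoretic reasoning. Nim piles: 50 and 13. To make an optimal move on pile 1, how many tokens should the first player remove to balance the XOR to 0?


Piles: 50 and 13
Current XOR: 50 XOR 13 = 63 (non-zero, so this is an N-position).
To make the XOR zero, we need to find a move that balances the piles.
For pile 1 (size 50): target = 50 XOR 63 = 13
We reduce pile 1 from 50 to 13.
Tokens removed: 50 - 13 = 37
Verification: 13 XOR 13 = 0

37


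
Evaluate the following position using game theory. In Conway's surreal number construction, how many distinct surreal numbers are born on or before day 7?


Day 0: {|} = 0 is born. Count = 1.
Day n: the number of surreal numbers born by day n is 2^(n+1) - 1.
By day 0: 2^1 - 1 = 1
By day 1: 2^2 - 1 = 3
By day 2: 2^3 - 1 = 7
By day 3: 2^4 - 1 = 15
By day 4: 2^5 - 1 = 31
By day 5: 2^6 - 1 = 63
By day 6: 2^7 - 1 = 127
By day 7: 2^8 - 1 = 255
By day 7: 255 surreal numbers.

255


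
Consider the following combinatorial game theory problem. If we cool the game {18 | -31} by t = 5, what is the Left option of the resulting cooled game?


Original game: {18 | -31} (a switch {a | b} with a > b).
Cooling by t (for t below the temperature (a - b)/2 = 49/2) taxes each move by t: {a | b} cooled by t is {a - t | b + t}.
Cooling amount: t = 5
Cooled Left option: 18 - 5 = 13
Cooled Right option: -31 + 5 = -26
Cooled game: {13 | -26}
Left option = 13

13


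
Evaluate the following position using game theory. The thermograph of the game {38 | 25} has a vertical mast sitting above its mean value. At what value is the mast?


Game = {38 | 25}, a switch {a | b} with numbers a > b.
Its thermograph has left wall a - t and right wall b + t, which meet at t = (a - b)/2, where both equal (a + b)/2. So the mast (mean value) is at (a + b)/2.
Mean = (38 + (25))/2 = 63/2 = 63/2

63/2


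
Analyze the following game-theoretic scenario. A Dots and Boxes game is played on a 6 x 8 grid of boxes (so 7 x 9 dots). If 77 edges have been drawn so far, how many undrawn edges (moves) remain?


Grid: 6 x 8 boxes, i.e. 7 rows and 9 columns of dots.
Horizontal edges: (rows + 1) * cols = 7 * 8 = 56
Vertical edges: rows * (cols + 1) = 6 * 9 = 54
Total edges: 56 + 54 = 110
Edges drawn: 77
Remaining: 110 - 77 = 33

33


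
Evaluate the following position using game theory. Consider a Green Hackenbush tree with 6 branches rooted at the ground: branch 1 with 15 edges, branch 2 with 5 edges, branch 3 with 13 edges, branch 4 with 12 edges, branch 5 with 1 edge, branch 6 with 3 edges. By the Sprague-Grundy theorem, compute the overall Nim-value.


The tree has 6 branches from the ground vertex.
In Green Hackenbush, the Nim-value of a simple path of length k is k.
Branch 1: length 15, Nim-value = 15
Branch 2: length 5, Nim-value = 5
Branch 3: length 13, Nim-value = 13
Branch 4: length 12, Nim-value = 12
Branch 5: length 1, Nim-value = 1
Branch 6: length 3, Nim-value = 3
Total Nim-value = XOR of all branch values:
0 XOR 15 = 15
15 XOR 5 = 10
10 XOR 13 = 7
7 XOR 12 = 11
11 XOR 1 = 10
10 XOR 3 = 9
Nim-value of the tree = 9

9


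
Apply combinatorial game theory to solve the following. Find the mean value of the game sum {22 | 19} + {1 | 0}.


G1 = {22 | 19}, G2 = {1 | 0}
Each is a switch {a | b} with numbers a > b; its mean value is (a + b)/2, and mean value is additive over game sums: m(G1 + G2) = m(G1) + m(G2).
Mean of G1 = (22 + (19))/2 = 41/2 = 41/2
Mean of G2 = (1 + (0))/2 = 1/2 = 1/2
Mean of G1 + G2 = 41/2 + 1/2 = 21

21


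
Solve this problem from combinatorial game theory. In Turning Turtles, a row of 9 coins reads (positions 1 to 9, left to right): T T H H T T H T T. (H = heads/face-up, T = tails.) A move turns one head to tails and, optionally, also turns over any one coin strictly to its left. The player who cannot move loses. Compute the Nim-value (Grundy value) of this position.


Coins: T T H H T T H T T
Key fact: a single head at position k behaves exactly like a Nim heap of size k (turning it to T and optionally flipping a coin at j < k corresponds to moving the heap from k to j, or to 0), and heads combine as a disjunctive sum (two heads at the same place would cancel, matching j XOR j = 0). So the Nim-value is the XOR of the 1-indexed positions of the heads.
Face-up positions (1-indexed): [3, 4, 7]
XOR 0 with 3: 0 XOR 3 = 3
XOR 3 with 4: 3 XOR 4 = 7
XOR 7 with 7: 7 XOR 7 = 0
Nim-value = 0

0


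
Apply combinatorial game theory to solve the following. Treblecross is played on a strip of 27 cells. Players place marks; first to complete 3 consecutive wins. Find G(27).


Treblecross: place X on empty cells; 3-in-a-row wins.
Playing within two cells of an existing X lets the opponent win at once, so sensible play treats the cells i-2..i+2 around each X as dead. The player left with no safe cell loses, so this is a normal-play take-away game on strips of safe cells.
Placing X at cell i (0-indexed) of a strip of k safe cells leaves independent strips of sizes max(0, i-2) and max(0, k-i-3). Hence G(k) = mex{ G(max(0,i-2)) XOR G(max(0,k-i-3)) : 0 <= i < k }, with G(0) = 0.
G(1): splits (0,0):0^0=0 -> mex({0}) = 1
G(2): splits (0,0):0^0=0 -> mex({0}) = 1
G(3): splits (0,0):0^0=0 -> mex({0}) = 1
G(4): splits (0,1):0^1=1 (0,0):0^0=0 -> mex({0, 1}) = 2
G(5): splits (0,2):0^1=1 (0,1):0^1=1 (0,0):0^0=0 -> mex({0, 1}) = 2
G(6) = mex({1}) = 0
G(7) = mex({0, 1, 2}) = 3
G(8) = mex({0, 1, 2}) = 3
G(9) = mex({0, 2}) = 1
G(10) = mex({0, 2, 3}) = 1
G(11) = mex({0, 3}) = 1
G(12) = mex({1, 3}) = 0
G(13) = mex({0, 1, 2, 3}) = 4
G(14) = mex({0, 1, 2}) = 3
G(15) = mex({0, 1, 2}) = 3
G(16) = mex({0, 1, 2, 4}) = 3
G(17) = mex({0, 1, 3, 4}) = 2
G(18) = mex({0, 1, 3, 4}) = 2
G(19) = mex({0, 1, 3, 5}) = 2
G(20) = mex({0, 1, 2, 3, 5}) = 4
G(21) = mex({0, 1, 2, 3, 5}) = 4
G(22) = mex({1, 2, 6}) = 0
G(23) = mex({0, 1, 2, 3, 4, 6}) = 5
G(24) = mex({0, 1, 2, 3, 4}) = 5
G(25) = mex({0, 1, 3, 4, 7}) = 2
G(26) = mex({0, 1, 3, 4, 5, 7}) = 2
G(27) = mex({0, 1, 3, 5}) = 2
Therefore G(27) = 2.

2
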